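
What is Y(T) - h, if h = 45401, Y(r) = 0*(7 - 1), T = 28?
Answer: -45401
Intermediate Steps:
Y(r) = 0 (Y(r) = 0*6 = 0)
Y(T) - h = 0 - 1*45401 = 0 - 45401 = -45401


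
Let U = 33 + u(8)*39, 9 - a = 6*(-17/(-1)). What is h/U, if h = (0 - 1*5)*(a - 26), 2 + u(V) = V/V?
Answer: -595/6 ≈ -99.167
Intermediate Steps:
a = -93 (a = 9 - 6*(-17/(-1)) = 9 - 6*(-17*(-1)) = 9 - 6*17 = 9 - 1*102 = 9 - 102 = -93)
u(V) = -1 (u(V) = -2 + V/V = -2 + 1 = -1)
U = -6 (U = 33 - 1*39 = 33 - 39 = -6)
h = 595 (h = (0 - 1*5)*(-93 - 26) = (0 - 5)*(-119) = -5*(-119) = 595)
h/U = 595/(-6) = 595*(-1/6) = -595/6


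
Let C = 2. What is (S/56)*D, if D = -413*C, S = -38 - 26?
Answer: 944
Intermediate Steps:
S = -64
D = -826 (D = -413*2 = -826)
(S/56)*D = -64/56*(-826) = -64*1/56*(-826) = -8/7*(-826) = 944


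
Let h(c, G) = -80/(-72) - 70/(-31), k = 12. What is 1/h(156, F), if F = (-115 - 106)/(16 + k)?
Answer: 279/940 ≈ 0.29681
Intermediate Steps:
F = -221/28 (F = (-115 - 106)/(16 + 12) = -221/28 ≈ -7.8929)
h(c, G) = 940/279 (h(c, G) = -80*(-1/72) - 70*(-1/31) = 10/9 + 70/31 = 940/279)
1/h(156, F) = 1/(940/279) = 279/940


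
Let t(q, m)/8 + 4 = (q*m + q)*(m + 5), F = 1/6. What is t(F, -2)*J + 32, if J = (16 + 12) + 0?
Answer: -976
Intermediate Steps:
F = ⅙ ≈ 0.16667
J = 28 (J = 28 + 0 = 28)
t(q, m) = -32 + 8*(5 + m)*(q + m*q) (t(q, m) = -32 + 8*((q*m + q)*(m + 5)) = -32 + 8*((m*q + q)*(5 + m)) = -32 + 8*((q + m*q)*(5 + m)) = -32 + 8*((5 + m)*(q + m*q)) = -32 + 8*(5 + m)*(q + m*q))
t(F, -2)*J + 32 = (-32 + 40*(⅙) + 8*(⅙)*(-2)² + 48*(-2)*(⅙))*28 + 32 = (-32 + 20/3 + 8*(⅙)*4 - 16)*28 + 32 = (-32 + 20/3 + 16/3 - 16)*28 + 32 = -36*28 + 32 = -1008 + 32 = -976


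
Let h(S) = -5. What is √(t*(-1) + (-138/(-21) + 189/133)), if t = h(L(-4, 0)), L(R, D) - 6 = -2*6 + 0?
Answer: 24*√399/133 ≈ 3.6045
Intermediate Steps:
L(R, D) = -6 (L(R, D) = 6 + (-2*6 + 0) = 6 + (-12 + 0) = 6 - 12 = -6)
t = -5
√(t*(-1) + (-138/(-21) + 189/133)) = √(-5*(-1) + (-138/(-21) + 189/133)) = √(5 + (-138*(-1/21) + 189*(1/133))) = √(5 + (46/7 + 27/19)) = √(5 + 1063/133) = √(1728/133) = 24*√399/133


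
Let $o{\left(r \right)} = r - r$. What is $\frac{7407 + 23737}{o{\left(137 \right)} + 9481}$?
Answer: $\frac{31144}{9481} \approx 3.2849$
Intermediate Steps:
$o{\left(r \right)} = 0$
$\frac{7407 + 23737}{o{\left(137 \right)} + 9481} = \frac{7407 + 23737}{0 + 9481} = \frac{31144}{9481}$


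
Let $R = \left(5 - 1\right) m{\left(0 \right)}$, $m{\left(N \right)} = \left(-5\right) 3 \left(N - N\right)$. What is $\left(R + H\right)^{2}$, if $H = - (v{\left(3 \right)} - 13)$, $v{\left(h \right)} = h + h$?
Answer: $49$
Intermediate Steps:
$m{\left(N \right)} = 0$ ($m{\left(N \right)} = \left(-15\right) 0 = 0$)
$v{\left(h \right)} = 2 h$
$R = 0$ ($R = \left(5 - 1\right) 0 = 4 \cdot 0 = 0$)
$H = 7$ ($H = - (2 \cdot 3 - 13) = - (6 - 13) = \left(-1\right) \left(-7\right) = 7$)
$\left(R + H\right)^{2} = \left(0 + 7\right)^{2} = 7^{2} = 49$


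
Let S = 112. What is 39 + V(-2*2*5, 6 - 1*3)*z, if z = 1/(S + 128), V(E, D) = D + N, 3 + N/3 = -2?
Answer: 779/20 ≈ 38.950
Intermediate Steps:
N = -15 (N = -9 + 3*(-2) = -9 - 6 = -15)
V(E, D) = -15 + D (V(E, D) = D - 15 = -15 + D)
z = 1/240 (z = 1/(112 + 128) = 1/240 ≈ 0.0041667)
39 + V(-2*2*5, 6 - 1*3)*z = 39 + (-15 + (6 - 1*3))*(1/240) = 39 + (-15 + (6 - 3))*(1/240) = 39 + (-15 + 3)*(1/240) = 39 - 12*1/240 = 39 - 1/20 = 779/20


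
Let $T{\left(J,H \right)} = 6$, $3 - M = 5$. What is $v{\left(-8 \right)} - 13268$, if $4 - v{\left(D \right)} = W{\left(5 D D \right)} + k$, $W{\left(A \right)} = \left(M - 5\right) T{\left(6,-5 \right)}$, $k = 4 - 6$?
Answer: $-13220$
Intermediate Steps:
$M = -2$ ($M = 3 - 5 = -2$)
$k = -2$ ($k = 4 - 6 = -2$)
$W{\left(A \right)} = -42$ ($W{\left(A \right)} = \left(-2 - 5\right) 6 = \left(-7\right) 6 = -42$)
$v{\left(D \right)} = 48$ ($v{\left(D \right)} = 4 - \left(-42 - 2\right) = 4 - -44 = 4 + 44 = 48$)
$v{\left(-8 \right)} - 13268 = 48 - 13268 = -13220$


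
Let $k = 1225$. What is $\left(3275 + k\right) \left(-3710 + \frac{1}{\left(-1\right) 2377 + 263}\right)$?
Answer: $- \frac{17646617250}{1057} \approx -1.6695 \cdot 10^{7}$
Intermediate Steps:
$\left(3275 + k\right) \left(-3710 + \frac{1}{\left(-1\right) 2377 + 263}\right) = \left(3275 + 1225\right) \left(-3710 + \frac{1}{\left(-1\right) 2377 + 263}\right) = 4500 \left(-3710 + \frac{1}{-2377 + 263}\right) = 4500 \left(-3710 + \frac{1}{-2114}\right) = 4500 \left(-3710 - \frac{1}{2114}\right) = 4500 \left(- \frac{7842941}{2114}\right) = - \frac{17646617250}{1057}$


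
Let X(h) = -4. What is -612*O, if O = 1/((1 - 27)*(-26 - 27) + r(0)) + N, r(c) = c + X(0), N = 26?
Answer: -3643950/229 ≈ -15912.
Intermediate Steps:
r(c) = -4 + c (r(c) = c - 4 = -4 + c)
O = 35725/1374 (O = 1/((1 - 27)*(-26 - 27) + (-4 + 0)) + 26 = 1/(-26*(-53) - 4) + 26 = 1/(1378 - 4) + 26 = 1/1374 + 26 = 35725/1374 ≈ 26.001)
-612*O = -612*35725/1374 = -3643950/229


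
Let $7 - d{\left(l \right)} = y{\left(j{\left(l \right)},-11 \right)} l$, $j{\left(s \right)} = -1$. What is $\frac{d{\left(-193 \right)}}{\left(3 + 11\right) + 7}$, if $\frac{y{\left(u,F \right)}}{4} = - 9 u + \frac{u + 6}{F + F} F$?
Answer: $\frac{8885}{21} \approx 423.1$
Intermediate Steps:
$y{\left(u,F \right)} = 12 - 34 u$ ($y{\left(u,F \right)} = 4 \left(- 9 u + \frac{u + 6}{F + F} F\right) = 4 \left(- 9 u + \frac{6 + u}{2 F} F\right) = 4 \left(- 9 u + \left(3 + \frac{u}{2}\right)\right) = 4 \left(3 - \frac{17 u}{2}\right) = 12 - 34 u$)
$d{\left(l \right)} = 7 - 46 l$ ($d{\left(l \right)} = 7 - \left(12 - -34\right) l = 7 - \left(12 + 34\right) l = 7 - 46 l$)
$\frac{d{\left(-193 \right)}}{\left(3 + 11\right) + 7} = \frac{7 - -8878}{\left(3 + 11\right) + 7} = \frac{7 + 8878}{14 + 7} = \frac{8885}{21}$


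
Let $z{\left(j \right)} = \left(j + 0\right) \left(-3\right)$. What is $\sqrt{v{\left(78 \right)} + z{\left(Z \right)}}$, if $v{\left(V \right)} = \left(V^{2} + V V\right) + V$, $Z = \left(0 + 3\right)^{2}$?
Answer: $\sqrt{12219} \approx 110.54$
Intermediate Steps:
$Z = 9$ ($Z = 3^{2} = 9$)
$v{\left(V \right)} = V + 2 V^{2}$ ($v{\left(V \right)} = \left(V^{2} + V^{2}\right) + V = 2 V^{2} + V = V + 2 V^{2}$)
$z{\left(j \right)} = - 3 j$ ($z{\left(j \right)} = j \left(-3\right) = - 3 j$)
$\sqrt{v{\left(78 \right)} + z{\left(Z \right)}} = \sqrt{78 \left(1 + 2 \cdot 78\right) - 27} = \sqrt{78 \left(1 + 156\right) - 27} = \sqrt{78 \cdot 157 - 27} = \sqrt{12246 - 27} = \sqrt{12219}$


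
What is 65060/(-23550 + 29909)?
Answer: 65060/6359 ≈ 10.231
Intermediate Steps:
65060/(-23550 + 29909) = 65060/6359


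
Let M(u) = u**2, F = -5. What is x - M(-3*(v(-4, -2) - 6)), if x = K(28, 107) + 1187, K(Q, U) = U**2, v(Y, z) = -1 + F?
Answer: 11340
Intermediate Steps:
v(Y, z) = -6 (v(Y, z) = -1 - 5 = -6)
x = 12636 (x = 107**2 + 1187 = 11449 + 1187 = 12636)
x - M(-3*(v(-4, -2) - 6)) = 12636 - (-3*(-6 - 6))**2 = 12636 - (-3*(-12))**2 = 12636 - 1*36**2 = 12636 - 1*1296 = 12636 - 1296 = 11340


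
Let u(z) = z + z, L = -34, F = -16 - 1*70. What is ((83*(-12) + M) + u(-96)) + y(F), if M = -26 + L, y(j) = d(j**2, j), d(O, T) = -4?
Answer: -1252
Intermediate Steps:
F = -86 (F = -16 - 70 = -86)
u(z) = 2*z
y(j) = -4
M = -60 (M = -26 - 34 = -60)
((83*(-12) + M) + u(-96)) + y(F) = ((83*(-12) - 60) + 2*(-96)) - 4 = ((-996 - 60) - 192) - 4 = (-1056 - 192) - 4 = -1248 - 4 = -1252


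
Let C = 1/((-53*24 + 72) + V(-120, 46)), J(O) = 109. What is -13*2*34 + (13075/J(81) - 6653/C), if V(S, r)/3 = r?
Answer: 770054693/109 ≈ 7.0647e+6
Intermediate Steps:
V(S, r) = 3*r
C = -1/1062 (C = 1/((-53*24 + 72) + 3*46) = 1/((-1272 + 72) + 138) = 1/(-1200 + 138) = 1/(-1062) = -1/1062 ≈ -0.00094162)
-13*2*34 + (13075/J(81) - 6653/C) = -13*2*34 + (13075/109 - 6653/(-1/1062)) = -26*34 + (13075*(1/109) - 6653*(-1062)) = -884 + (13075/109 + 7065486) = -884 + 770151049/109 = 770054693/109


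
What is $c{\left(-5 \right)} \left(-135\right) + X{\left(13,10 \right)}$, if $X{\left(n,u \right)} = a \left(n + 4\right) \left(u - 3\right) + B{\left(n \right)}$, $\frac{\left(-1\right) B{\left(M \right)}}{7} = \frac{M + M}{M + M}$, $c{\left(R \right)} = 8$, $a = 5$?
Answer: $-492$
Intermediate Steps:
$B{\left(M \right)} = -7$ ($B{\left(M \right)} = - 7 \frac{M + M}{M + M} = - 7 \frac{2 M}{2 M} = - 7 \cdot 2 M \frac{1}{2 M} = \left(-7\right) 1 = -7$)
$X{\left(n,u \right)} = -7 + 5 \left(-3 + u\right) \left(4 + n\right)$ ($X{\left(n,u \right)} = 5 \left(n + 4\right) \left(u - 3\right) - 7 = 5 \left(4 + n\right) \left(-3 + u\right) - 7 = 5 \left(-3 + u\right) \left(4 + n\right) - 7 = -7 + 5 \left(-3 + u\right) \left(4 + n\right)$)
$c{\left(-5 \right)} \left(-135\right) + X{\left(13,10 \right)} = 8 \left(-135\right) + \left(-67 - 195 + 20 \cdot 10 + 5 \cdot 13 \cdot 10\right) = -1080 + \left(-67 - 195 + 200 + 650\right) = -1080 + 588 = -492$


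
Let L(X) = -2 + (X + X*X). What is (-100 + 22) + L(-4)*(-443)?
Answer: -4508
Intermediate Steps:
L(X) = -2 + X + X² (L(X) = -2 + (X + X²) = -2 + X + X²)
(-100 + 22) + L(-4)*(-443) = (-100 + 22) + (-2 - 4 + (-4)²)*(-443) = -78 + (-2 - 4 + 16)*(-443) = -78 + 10*(-443) = -78 - 4430 = -4508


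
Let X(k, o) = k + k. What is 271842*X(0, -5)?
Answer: 0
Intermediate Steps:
X(k, o) = 2*k
271842*X(0, -5) = 271842*(2*0) = 271842*0 = 0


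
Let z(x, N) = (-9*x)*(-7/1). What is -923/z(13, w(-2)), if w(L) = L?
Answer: -71/63 ≈ -1.1270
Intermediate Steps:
z(x, N) = 63*x (z(x, N) = (-9*x)*(-7*1) = -9*x*(-7) = 63*x)
-923/z(13, w(-2)) = -923/(63*13) = -923/819 = -923*1/819 = -71/63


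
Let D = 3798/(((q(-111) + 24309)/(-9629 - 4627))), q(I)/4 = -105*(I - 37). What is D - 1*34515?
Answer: -1012873941/28823 ≈ -35141.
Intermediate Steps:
q(I) = 15540 - 420*I (q(I) = 4*(-105*(I - 37)) = 4*(-105*(-37 + I)) = 4*(3885 - 105*I) = 15540 - 420*I)
D = -18048096/28823 (D = 3798/((((15540 - 420*(-111)) + 24309)/(-9629 - 4627))) = 3798/((((15540 + 46620) + 24309)/(-14256))) = 3798/(((62160 + 24309)*(-1/14256))) = 3798/((86469*(-1/14256))) = 3798/(-28823/4752) = 3798*(-4752/28823) = -18048096/28823 ≈ -626.17)
D - 1*34515 = -18048096/28823 - 1*34515 = -18048096/28823 - 34515 = -1012873941/28823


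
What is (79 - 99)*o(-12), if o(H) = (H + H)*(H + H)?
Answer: -11520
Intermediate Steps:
o(H) = 4*H² (o(H) = (2*H)*(2*H) = 4*H²)
(79 - 99)*o(-12) = (79 - 99)*(4*(-12)²) = -80*144 = -20*576 = -11520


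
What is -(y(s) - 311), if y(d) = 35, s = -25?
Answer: 276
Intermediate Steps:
-(y(s) - 311) = -(35 - 311) = -1*(-276) = 276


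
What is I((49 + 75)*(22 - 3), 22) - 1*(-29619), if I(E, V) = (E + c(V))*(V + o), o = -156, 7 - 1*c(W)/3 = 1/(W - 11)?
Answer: -3177487/11 ≈ -2.8886e+5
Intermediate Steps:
c(W) = 21 - 3/(-11 + W) (c(W) = 21 - 3/(W - 11) = 21 - 3/(-11 + W))
I(E, V) = (-156 + V)*(E + 3*(-78 + 7*V)/(-11 + V)) (I(E, V) = (E + 3*(-78 + 7*V)/(-11 + V))*(V - 156) = (E + 3*(-78 + 7*V)/(-11 + V))*(-156 + V) = (-156 + V)*(E + 3*(-78 + 7*V)/(-11 + V)))
I((49 + 75)*(22 - 3), 22) - 1*(-29619) = (36504 - 3276*22 + 3*22*(-78 + 7*22) + ((49 + 75)*(22 - 3))*(-156 + 22)*(-11 + 22))/(-11 + 22) - 1*(-29619) = (36504 - 72072 + 3*22*(-78 + 154) + (124*19)*(-134)*11)/11 + 29619 = (36504 - 72072 + 3*22*76 + 2356*(-134)*11)/11 + 29619 = (36504 - 72072 + 5016 - 3472744)/11 + 29619 = (1/11)*(-3503296) + 29619 = -3503296/11 + 29619 = -3177487/11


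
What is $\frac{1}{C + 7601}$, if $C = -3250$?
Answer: $\frac{1}{4351} \approx 0.00022983$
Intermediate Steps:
$\frac{1}{C + 7601} = \frac{1}{-3250 + 7601} = \frac{1}{4351}$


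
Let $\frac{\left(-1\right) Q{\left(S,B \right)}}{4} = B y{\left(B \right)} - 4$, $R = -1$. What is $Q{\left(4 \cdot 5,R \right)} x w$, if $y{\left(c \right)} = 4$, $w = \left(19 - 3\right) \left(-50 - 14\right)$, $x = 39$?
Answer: $-1277952$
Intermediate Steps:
$w = -1024$ ($w = 16 \left(-64\right) = -1024$)
$Q{\left(S,B \right)} = 16 - 16 B$ ($Q{\left(S,B \right)} = - 4 \left(B 4 - 4\right) = - 4 \left(4 B - 4\right) = - 4 \left(-4 + 4 B\right) = 16 - 16 B$)
$Q{\left(4 \cdot 5,R \right)} x w = \left(16 - -16\right) 39 \left(-1024\right) = \left(16 + 16\right) 39 \left(-1024\right) = 32 \cdot 39 \left(-1024\right) = 1248 \left(-1024\right) = -1277952$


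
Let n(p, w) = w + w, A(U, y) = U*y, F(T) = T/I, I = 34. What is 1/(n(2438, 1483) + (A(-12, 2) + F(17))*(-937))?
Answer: 2/49971 ≈ 4.0023e-5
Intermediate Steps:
F(T) = T/34
n(p, w) = 2*w
1/(n(2438, 1483) + (A(-12, 2) + F(17))*(-937)) = 1/(2*1483 + (-12*2 + (1/34)*17)*(-937)) = 1/(2966 + (-24 + 1/2)*(-937)) = 1/(2966 - 47/2*(-937)) = 1/(2966 + 44039/2) = 1/(49971/2) = 2/49971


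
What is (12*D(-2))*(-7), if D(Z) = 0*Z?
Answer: 0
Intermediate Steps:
D(Z) = 0
(12*D(-2))*(-7) = (12*0)*(-7) = 0*(-7) = 0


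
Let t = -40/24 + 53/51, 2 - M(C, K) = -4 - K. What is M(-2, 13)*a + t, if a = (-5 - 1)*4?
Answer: -23288/51 ≈ -456.63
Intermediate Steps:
M(C, K) = 6 + K (M(C, K) = 2 - (-4 - K) = 2 + (4 + K) = 6 + K)
a = -24 (a = -6*4 = -24)
t = -32/51 (t = -40*1/24 + 53*(1/51) = -5/3 + 53/51 = -32/51 ≈ -0.62745)
M(-2, 13)*a + t = (6 + 13)*(-24) - 32/51 = 19*(-24) - 32/51 = -456 - 32/51 = -23288/51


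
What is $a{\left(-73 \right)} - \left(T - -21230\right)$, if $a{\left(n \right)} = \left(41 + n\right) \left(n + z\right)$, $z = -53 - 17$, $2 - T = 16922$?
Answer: $266$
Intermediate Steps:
$T = -16920$ ($T = 2 - 16922 = -16920$)
$z = -70$
$a{\left(n \right)} = \left(-70 + n\right) \left(41 + n\right)$ ($a{\left(n \right)} = \left(41 + n\right) \left(n - 70\right) = \left(41 + n\right) \left(-70 + n\right) = \left(-70 + n\right) \left(41 + n\right)$)
$a{\left(-73 \right)} - \left(T - -21230\right) = \left(-2870 + \left(-73\right)^{2} - -2117\right) - \left(-16920 - -21230\right) = \left(-2870 + 5329 + 2117\right) - \left(-16920 + 21230\right) = 4576 - 4310 = 266$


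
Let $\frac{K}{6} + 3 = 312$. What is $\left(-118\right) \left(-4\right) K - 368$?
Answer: $874720$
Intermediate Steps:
$K = 1854$ ($K = -18 + 6 \cdot 312 = -18 + 1872 = 1854$)
$\left(-118\right) \left(-4\right) K - 368 = \left(-118\right) \left(-4\right) 1854 - 368 = 472 \cdot 1854 - 368 = 875088 - 368 = 874720$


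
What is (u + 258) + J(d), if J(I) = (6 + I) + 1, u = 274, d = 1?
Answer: 540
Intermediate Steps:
J(I) = 7 + I
(u + 258) + J(d) = (274 + 258) + (7 + 1) = 532 + 8 = 540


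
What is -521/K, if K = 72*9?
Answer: -521/648 ≈ -0.80401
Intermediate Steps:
K = 648
-521/K = -521/648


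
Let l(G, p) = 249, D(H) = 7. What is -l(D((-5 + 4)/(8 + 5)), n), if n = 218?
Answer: -249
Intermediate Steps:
-l(D((-5 + 4)/(8 + 5)), n) = -1*249 = -249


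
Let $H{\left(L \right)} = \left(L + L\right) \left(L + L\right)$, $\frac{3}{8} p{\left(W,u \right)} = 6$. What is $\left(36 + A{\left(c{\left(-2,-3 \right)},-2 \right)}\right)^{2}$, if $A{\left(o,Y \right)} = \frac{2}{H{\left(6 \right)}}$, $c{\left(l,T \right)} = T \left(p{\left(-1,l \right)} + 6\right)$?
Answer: $\frac{6723649}{5184} \approx 1297.0$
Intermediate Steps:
$p{\left(W,u \right)} = 16$ ($p{\left(W,u \right)} = \frac{8}{3} \cdot 6 = 16$)
$H{\left(L \right)} = 4 L^{2}$ ($H{\left(L \right)} = 2 L 2 L = 4 L^{2}$)
$c{\left(l,T \right)} = 22 T$ ($c{\left(l,T \right)} = T \left(16 + 6\right) = T 22 = 22 T$)
$A{\left(o,Y \right)} = \frac{1}{72}$ ($A{\left(o,Y \right)} = \frac{2}{4 \cdot 6^{2}} = \frac{2}{4 \cdot 36} = \frac{2}{144} = 2 \cdot \frac{1}{144} = \frac{1}{72}$)
$\left(36 + A{\left(c{\left(-2,-3 \right)},-2 \right)}\right)^{2} = \left(36 + \frac{1}{72}\right)^{2} = \left(\frac{2593}{72}\right)^{2} = \frac{6723649}{5184}$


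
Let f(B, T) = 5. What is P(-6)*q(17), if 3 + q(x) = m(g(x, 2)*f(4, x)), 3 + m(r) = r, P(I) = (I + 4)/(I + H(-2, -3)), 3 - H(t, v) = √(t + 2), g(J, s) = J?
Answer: 158/3 ≈ 52.667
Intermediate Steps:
H(t, v) = 3 - √(2 + t) (H(t, v) = 3 - √(t + 2) = 3 - √(2 + t))
P(I) = (4 + I)/(3 + I) (P(I) = (I + 4)/(I + (3 - √(2 - 2))) = (4 + I)/(I + (3 - √0)) = (4 + I)/(I + (3 - 1*0)) = (4 + I)/(I + (3 + 0)) = (4 + I)/(I + 3) = (4 + I)/(3 + I))
m(r) = -3 + r
q(x) = -6 + 5*x (q(x) = -3 + (-3 + x*5) = -3 + (-3 + 5*x) = -6 + 5*x)
P(-6)*q(17) = ((4 - 6)/(3 - 6))*(-6 + 5*17) = (-2/(-3))*(-6 + 85) = -⅓*(-2)*79 = (⅔)*79 = 158/3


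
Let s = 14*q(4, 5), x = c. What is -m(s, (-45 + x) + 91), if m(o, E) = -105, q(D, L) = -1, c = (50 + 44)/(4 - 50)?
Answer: 105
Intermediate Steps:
c = -47/23 (c = 94/(-46) = 94*(-1/46) = -47/23 ≈ -2.0435)
x = -47/23 ≈ -2.0435
s = -14 (s = 14*(-1) = -14)
-m(s, (-45 + x) + 91) = -1*(-105) = 105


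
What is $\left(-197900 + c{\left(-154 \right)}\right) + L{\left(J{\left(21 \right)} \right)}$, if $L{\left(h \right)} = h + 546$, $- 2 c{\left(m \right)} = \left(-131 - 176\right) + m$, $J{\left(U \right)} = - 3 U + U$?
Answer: $- \frac{394331}{2} \approx -1.9717 \cdot 10^{5}$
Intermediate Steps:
$J{\left(U \right)} = - 2 U$
$c{\left(m \right)} = \frac{307}{2} - \frac{m}{2}$ ($c{\left(m \right)} = - \frac{\left(-131 - 176\right) + m}{2} = - \frac{-307 + m}{2} = \frac{307}{2} - \frac{m}{2}$)
$L{\left(h \right)} = 546 + h$
$\left(-197900 + c{\left(-154 \right)}\right) + L{\left(J{\left(21 \right)} \right)} = \left(-197900 + \left(\frac{307}{2} - -77\right)\right) + \left(546 - 42\right) = \left(-197900 + \left(\frac{307}{2} + 77\right)\right) + \left(546 - 42\right) = \left(-197900 + \frac{461}{2}\right) + 504 = - \frac{395339}{2} + 504 = - \frac{394331}{2}$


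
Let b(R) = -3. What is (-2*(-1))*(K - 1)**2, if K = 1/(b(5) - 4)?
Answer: 128/49 ≈ 2.6122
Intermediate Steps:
K = -1/7 (K = 1/(-3 - 4) = 1/(-7) = -1/7 ≈ -0.14286)
(-2*(-1))*(K - 1)**2 = (-2*(-1))*(-1/7 - 1)**2 = 2*(-8/7)**2 = 2*(64/49) = 128/49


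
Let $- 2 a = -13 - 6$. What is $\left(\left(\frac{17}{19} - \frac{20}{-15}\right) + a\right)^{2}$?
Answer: $\frac{1787569}{12996} \approx 137.55$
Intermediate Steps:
$a = \frac{19}{2}$ ($a = - \frac{-13 - 6}{2} = \left(- \frac{1}{2}\right) \left(-19\right) = \frac{19}{2} \approx 9.5$)
$\left(\left(\frac{17}{19} - \frac{20}{-15}\right) + a\right)^{2} = \left(\left(\frac{17}{19} - \frac{20}{-15}\right) + \frac{19}{2}\right)^{2} = \left(\left(17 \cdot \frac{1}{19} - - \frac{4}{3}\right) + \frac{19}{2}\right)^{2} = \left(\left(\frac{17}{19} + \frac{4}{3}\right) + \frac{19}{2}\right)^{2} = \left(\frac{127}{57} + \frac{19}{2}\right)^{2} = \left(\frac{1337}{114}\right)^{2} = \frac{1787569}{12996}$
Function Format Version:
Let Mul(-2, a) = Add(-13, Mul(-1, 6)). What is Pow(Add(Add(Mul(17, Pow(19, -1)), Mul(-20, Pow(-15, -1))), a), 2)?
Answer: Rational(1787569, 12996) ≈ 137.55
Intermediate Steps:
a = Rational(19, 2) (a = Mul(Rational(-1, 2), Add(-13, Mul(-1, 6))) = Mul(Rational(-1, 2), Add(-13, -6)) = Mul(Rational(-1, 2), -19) = Rational(19, 2) ≈ 9.5000)
Pow(Add(Add(Mul(17, Pow(19, -1)), Mul(-20, Pow(-15, -1))), a), 2) = Pow(Add(Add(Mul(17, Pow(19, -1)), Mul(-20, Pow(-15, -1))), Rational(19, 2)), 2) = Pow(Add(Add(Mul(17, Rational(1, 19)), Mul(-20, Rational(-1, 15))), Rational(19, 2)), 2) = Pow(Add(Add(Rational(17, 19), Rational(4, 3)), Rational(19, 2)), 2) = Pow(Add(Rational(127, 57), Rational(19, 2)), 2) = Pow(Rational(1337, 114), 2) = Rational(1787569, 12996)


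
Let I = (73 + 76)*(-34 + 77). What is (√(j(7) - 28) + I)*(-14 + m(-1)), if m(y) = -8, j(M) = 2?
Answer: -140954 - 22*I*√26 ≈ -1.4095e+5 - 112.18*I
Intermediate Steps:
I = 6407 (I = 149*43 = 6407)
(√(j(7) - 28) + I)*(-14 + m(-1)) = (√(2 - 28) + 6407)*(-14 - 8) = (√(-26) + 6407)*(-22) = (I*√26 + 6407)*(-22) = (6407 + I*√26)*(-22) = -140954 - 22*I*√26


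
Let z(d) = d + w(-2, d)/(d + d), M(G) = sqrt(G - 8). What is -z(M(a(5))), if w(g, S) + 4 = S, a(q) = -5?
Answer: -1/2 - 15*I*sqrt(13)/13 ≈ -0.5 - 4.1602*I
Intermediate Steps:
w(g, S) = -4 + S
M(G) = sqrt(-8 + G)
z(d) = d + (-4 + d)/(2*d) (z(d) = d + (-4 + d)/(d + d) = d + (-4 + d)/((2*d)) = d + (-4 + d)*(1/(2*d)) = d + (-4 + d)/(2*d))
-z(M(a(5))) = -(1/2 + sqrt(-8 - 5) - 2/sqrt(-8 - 5)) = -(1/2 + sqrt(-13) - 2*(-I*sqrt(13)/13)) = -(1/2 + I*sqrt(13) - 2*(-I*sqrt(13)/13)) = -(1/2 + I*sqrt(13) - (-2)*I*sqrt(13)/13) = -(1/2 + I*sqrt(13) + 2*I*sqrt(13)/13) = -(1/2 + 15*I*sqrt(13)/13) = -1/2 - 15*I*sqrt(13)/13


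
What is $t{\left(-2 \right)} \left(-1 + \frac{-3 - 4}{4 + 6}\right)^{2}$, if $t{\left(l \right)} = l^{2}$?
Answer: $\frac{289}{25} \approx 11.56$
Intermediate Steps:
$t{\left(-2 \right)} \left(-1 + \frac{-3 - 4}{4 + 6}\right)^{2} = \left(-2\right)^{2} \left(-1 + \frac{-3 - 4}{4 + 6}\right)^{2} = 4 \left(-1 - \frac{7}{10}\right)^{2} = 4 \left(- \frac{17}{10}\right)^{2} = 4 \cdot \frac{289}{100} = \frac{289}{25}$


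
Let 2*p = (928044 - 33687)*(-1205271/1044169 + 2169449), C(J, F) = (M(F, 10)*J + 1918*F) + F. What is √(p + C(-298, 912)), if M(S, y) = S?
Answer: √572051949996732186513/24283 ≈ 9.8495e+5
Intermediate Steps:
C(J, F) = 1919*F + F*J (C(J, F) = (F*J + 1918*F) + F = (1918*F + F*J) + F = 1919*F + F*J)
p = 23557677316050195/24283 (p = ((928044 - 33687)*(-1205271/1044169 + 2169449))/2 = (894357*(-1205271*1/1044169 + 2169449))/2 = (894357*(-1205271/1044169 + 2169449))/2 = (894357*(2265270187610/1044169))/2 = (½)*(47115354632100390/24283) = 23557677316050195/24283 ≈ 9.7013e+11)
√(p + C(-298, 912)) = √(23557677316050195/24283 + 912*(1919 - 298)) = √(23557677316050195/24283 + 912*1621) = √(23557677316050195/24283 + 1478352) = √(23557713214871811/24283) = √572051949996732186513/24283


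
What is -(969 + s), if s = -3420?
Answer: 2451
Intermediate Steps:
-(969 + s) = -(969 - 3420) = -1*(-2451) = 2451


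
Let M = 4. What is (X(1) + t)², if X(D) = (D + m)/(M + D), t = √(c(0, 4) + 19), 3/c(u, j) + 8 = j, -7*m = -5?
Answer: 90001/4900 + 12*√73/35 ≈ 21.297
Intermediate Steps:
m = 5/7 (m = -⅐*(-5) = 5/7 ≈ 0.71429)
c(u, j) = 3/(-8 + j)
t = √73/2 (t = √(3/(-8 + 4) + 19) = √(3/(-4) + 19) = √(3*(-¼) + 19) = √(-¾ + 19) = √(73/4) = √73/2 ≈ 4.2720)
X(D) = (5/7 + D)/(4 + D) (X(D) = (D + 5/7)/(4 + D) = (5/7 + D)/(4 + D))
(X(1) + t)² = ((5/7 + 1)/(4 + 1) + √73/2)² = ((12/7)/5 + √73/2)² = ((⅕)*(12/7) + √73/2)² = (12/35 + √73/2)²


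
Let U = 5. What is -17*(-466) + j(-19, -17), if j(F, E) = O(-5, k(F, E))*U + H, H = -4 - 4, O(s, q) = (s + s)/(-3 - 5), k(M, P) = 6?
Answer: 31681/4 ≈ 7920.3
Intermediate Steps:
O(s, q) = -s/4 (O(s, q) = (2*s)/(-8) = (2*s)*(-⅛) = -s/4)
H = -8
j(F, E) = -7/4 (j(F, E) = -¼*(-5)*5 - 8 = (5/4)*5 - 8 = 25/4 - 8 = -7/4)
-17*(-466) + j(-19, -17) = -17*(-466) - 7/4 = 7922 - 7/4 = 31681/4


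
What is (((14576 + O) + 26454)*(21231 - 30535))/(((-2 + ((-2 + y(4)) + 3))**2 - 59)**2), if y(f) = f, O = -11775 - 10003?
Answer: -44780152/625 ≈ -71648.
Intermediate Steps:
O = -21778
(((14576 + O) + 26454)*(21231 - 30535))/(((-2 + ((-2 + y(4)) + 3))**2 - 59)**2) = (((14576 - 21778) + 26454)*(21231 - 30535))/(((-2 + ((-2 + 4) + 3))**2 - 59)**2) = ((-7202 + 26454)*(-9304))/(((-2 + (2 + 3))**2 - 59)**2) = (19252*(-9304))/(((-2 + 5)**2 - 59)**2) = -179120608/(3**2 - 59)**2 = -179120608/(9 - 59)**2 = -179120608/((-50)**2) = -179120608/2500 = -179120608*1/2500 = -44780152/625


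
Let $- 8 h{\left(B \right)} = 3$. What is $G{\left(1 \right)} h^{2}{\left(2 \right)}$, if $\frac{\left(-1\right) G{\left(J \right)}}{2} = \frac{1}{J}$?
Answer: $- \frac{9}{32} \approx -0.28125$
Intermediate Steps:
$h{\left(B \right)} = - \frac{3}{8}$ ($h{\left(B \right)} = \left(- \frac{1}{8}\right) 3 = - \frac{3}{8}$)
$G{\left(J \right)} = - \frac{2}{J}$
$G{\left(1 \right)} h^{2}{\left(2 \right)} = - \frac{2}{1} \left(- \frac{3}{8}\right)^{2} = \left(-2\right) 1 \cdot \frac{9}{64} = \left(-2\right) \frac{9}{64} = - \frac{9}{32}$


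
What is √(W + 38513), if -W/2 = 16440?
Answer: √5633 ≈ 75.053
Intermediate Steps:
W = -32880 (W = -2*16440 = -32880)
√(W + 38513) = √(-32880 + 38513) = √5633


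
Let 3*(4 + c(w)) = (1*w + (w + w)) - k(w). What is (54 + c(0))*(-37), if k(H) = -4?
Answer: -5698/3 ≈ -1899.3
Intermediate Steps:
c(w) = -8/3 + w (c(w) = -4 + ((1*w + (w + w)) - 1*(-4))/3 = -4 + ((w + 2*w) + 4)/3 = -4 + (3*w + 4)/3 = -4 + (4 + 3*w)/3 = -4 + (4/3 + w) = -8/3 + w)
(54 + c(0))*(-37) = (54 + (-8/3 + 0))*(-37) = (54 - 8/3)*(-37) = (154/3)*(-37) = -5698/3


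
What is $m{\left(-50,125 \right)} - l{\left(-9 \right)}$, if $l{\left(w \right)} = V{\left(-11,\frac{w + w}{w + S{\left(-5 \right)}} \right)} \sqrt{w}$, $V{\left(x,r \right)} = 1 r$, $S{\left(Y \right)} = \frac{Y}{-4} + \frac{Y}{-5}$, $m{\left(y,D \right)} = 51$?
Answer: $51 - 8 i \approx 51.0 - 8.0 i$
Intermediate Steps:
$S{\left(Y \right)} = - \frac{9 Y}{20}$ ($S{\left(Y \right)} = Y \left(- \frac{1}{4}\right) + Y \left(- \frac{1}{5}\right) = - \frac{Y}{4} - \frac{Y}{5} = - \frac{9 Y}{20}$)
$V{\left(x,r \right)} = r$
$l{\left(w \right)} = \frac{2 w^{\frac{3}{2}}}{\frac{9}{4} + w}$ ($l{\left(w \right)} = \frac{w + w}{w - - \frac{9}{4}} \sqrt{w} = \frac{2 w}{w + \frac{9}{4}} \sqrt{w} = \frac{2 w}{\frac{9}{4} + w} \sqrt{w} = \frac{2 w^{\frac{3}{2}}}{\frac{9}{4} + w}$)
$m{\left(-50,125 \right)} - l{\left(-9 \right)} = 51 - \frac{8 \left(-9\right)^{\frac{3}{2}}}{9 + 4 \left(-9\right)} = 51 - \frac{8 \left(- 27 i\right)}{9 - 36} = 51 - \frac{8 \left(- 27 i\right)}{-27} = 51 - 8 \left(- 27 i\right) \left(- \frac{1}{27}\right) = 51 - 8 i$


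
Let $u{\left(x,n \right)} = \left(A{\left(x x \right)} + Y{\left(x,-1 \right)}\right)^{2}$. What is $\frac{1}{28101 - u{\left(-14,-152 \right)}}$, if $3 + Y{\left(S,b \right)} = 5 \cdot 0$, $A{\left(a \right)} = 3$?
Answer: $\frac{1}{28101} \approx 3.5586 \cdot 10^{-5}$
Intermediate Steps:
$Y{\left(S,b \right)} = -3$ ($Y{\left(S,b \right)} = -3 + 5 \cdot 0 = -3 + 0 = -3$)
$u{\left(x,n \right)} = 0$ ($u{\left(x,n \right)} = \left(3 - 3\right)^{2} = 0^{2} = 0$)
$\frac{1}{28101 - u{\left(-14,-152 \right)}} = \frac{1}{28101 - 0} = \frac{1}{28101 + 0} = \frac{1}{28101}$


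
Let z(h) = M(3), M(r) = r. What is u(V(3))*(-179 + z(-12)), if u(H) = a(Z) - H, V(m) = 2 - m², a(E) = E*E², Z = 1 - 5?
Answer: 10032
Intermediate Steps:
z(h) = 3
Z = -4
a(E) = E³
u(H) = -64 - H (u(H) = (-4)³ - H = -64 - H)
u(V(3))*(-179 + z(-12)) = (-64 - (2 - 1*3²))*(-179 + 3) = (-64 - (2 - 1*9))*(-176) = (-64 - (2 - 9))*(-176) = (-64 - 1*(-7))*(-176) = (-64 + 7)*(-176) = -57*(-176) = 10032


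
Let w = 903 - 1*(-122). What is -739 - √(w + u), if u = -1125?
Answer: -739 - 10*I ≈ -739.0 - 10.0*I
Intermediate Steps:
w = 1025 (w = 903 + 122 = 1025)
-739 - √(w + u) = -739 - √(1025 - 1125) = -739 - √(-100) = -739 - 10*I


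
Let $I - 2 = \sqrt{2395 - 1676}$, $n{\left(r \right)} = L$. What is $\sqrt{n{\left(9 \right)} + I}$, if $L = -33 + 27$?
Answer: $\sqrt{-4 + \sqrt{719}} \approx 4.7764$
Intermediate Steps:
$L = -6$
$n{\left(r \right)} = -6$
$I = 2 + \sqrt{719}$ ($I = 2 + \sqrt{2395 - 1676} = 2 + \sqrt{719} \approx 28.814$)
$\sqrt{n{\left(9 \right)} + I} = \sqrt{-6 + \left(2 + \sqrt{719}\right)} = \sqrt{-4 + \sqrt{719}}$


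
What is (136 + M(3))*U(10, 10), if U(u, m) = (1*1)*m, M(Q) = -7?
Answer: 1290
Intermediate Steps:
U(u, m) = m (U(u, m) = 1*m = m)
(136 + M(3))*U(10, 10) = (136 - 7)*10 = 129*10 = 1290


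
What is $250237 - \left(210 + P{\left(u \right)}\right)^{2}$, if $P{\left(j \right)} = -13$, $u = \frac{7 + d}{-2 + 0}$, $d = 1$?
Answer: $211428$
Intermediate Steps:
$u = -4$ ($u = \frac{7 + 1}{-2 + 0} = \frac{8}{-2} = 8 \left(- \frac{1}{2}\right) = -4$)
$250237 - \left(210 + P{\left(u \right)}\right)^{2} = 250237 - \left(210 - 13\right)^{2} = 250237 - 197^{2} = 250237 - 38809 = 211428$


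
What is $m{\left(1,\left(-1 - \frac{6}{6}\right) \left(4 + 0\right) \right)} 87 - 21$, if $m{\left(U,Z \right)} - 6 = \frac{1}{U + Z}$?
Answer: $\frac{3420}{7} \approx 488.57$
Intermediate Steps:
$m{\left(U,Z \right)} = 6 + \frac{1}{U + Z}$
$m{\left(1,\left(-1 - \frac{6}{6}\right) \left(4 + 0\right) \right)} 87 - 21 = \frac{1 + 6 \cdot 1 + 6 \left(-1 - \frac{6}{6}\right) \left(4 + 0\right)}{1 + \left(-1 - \frac{6}{6}\right) \left(4 + 0\right)} 87 - 21 = \frac{1 + 6 + 6 \left(-1 - 1\right) 4}{1 + \left(-1 - 1\right) 4} \cdot 87 - 21 = \frac{1 + 6 + 6 \left(\left(-2\right) 4\right)}{1 - 8} \cdot 87 - 21 = \frac{1 + 6 + 6 \left(-8\right)}{1 - 8} \cdot 87 - 21 = \frac{1 + 6 - 48}{-7} \cdot 87 - 21 = \left(- \frac{1}{7}\right) \left(-41\right) 87 - 21 = \frac{41}{7} \cdot 87 - 21 = \frac{3567}{7} - 21 = \frac{3420}{7}$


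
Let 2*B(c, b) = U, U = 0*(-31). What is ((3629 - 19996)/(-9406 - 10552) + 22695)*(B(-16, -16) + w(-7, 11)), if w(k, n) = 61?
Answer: 27630753797/19958 ≈ 1.3844e+6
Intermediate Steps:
U = 0
B(c, b) = 0 (B(c, b) = (½)*0 = 0)
((3629 - 19996)/(-9406 - 10552) + 22695)*(B(-16, -16) + w(-7, 11)) = ((3629 - 19996)/(-9406 - 10552) + 22695)*(0 + 61) = (-16367/(-19958) + 22695)*61 = (-16367*(-1/19958) + 22695)*61 = (16367/19958 + 22695)*61 = (452963177/19958)*61 = 27630753797/19958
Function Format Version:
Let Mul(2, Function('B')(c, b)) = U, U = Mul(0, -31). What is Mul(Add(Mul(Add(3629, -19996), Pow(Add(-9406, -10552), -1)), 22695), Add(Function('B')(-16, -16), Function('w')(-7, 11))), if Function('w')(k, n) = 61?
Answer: Rational(27630753797, 19958) ≈ 1.3844e+6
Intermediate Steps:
U = 0
Function('B')(c, b) = 0 (Function('B')(c, b) = Mul(Rational(1, 2), 0) = 0)
Mul(Add(Mul(Add(3629, -19996), Pow(Add(-9406, -10552), -1)), 22695), Add(Function('B')(-16, -16), Function('w')(-7, 11))) = Mul(Add(Mul(Add(3629, -19996), Pow(Add(-9406, -10552), -1)), 22695), Add(0, 61)) = Mul(Add(Mul(-16367, Pow(-19958, -1)), 22695), 61) = Mul(Add(Mul(-16367, Rational(-1, 19958)), 22695), 61) = Mul(Add(Rational(16367, 19958), 22695), 61) = Mul(Rational(452963177, 19958), 61) = Rational(27630753797, 19958)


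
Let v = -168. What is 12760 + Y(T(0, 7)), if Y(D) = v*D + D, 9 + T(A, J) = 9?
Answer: 12760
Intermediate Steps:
T(A, J) = 0 (T(A, J) = -9 + 9 = 0)
Y(D) = -167*D (Y(D) = -168*D + D = -167*D)
12760 + Y(T(0, 7)) = 12760 - 167*0 = 12760 + 0 = 12760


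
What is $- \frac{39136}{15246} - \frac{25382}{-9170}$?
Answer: $\frac{1003459}{4993065} \approx 0.20097$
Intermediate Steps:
$- \frac{39136}{15246} - \frac{25382}{-9170} = \left(-39136\right) \frac{1}{15246} - - \frac{1813}{655} = - \frac{19568}{7623} + \frac{1813}{655} = \frac{1003459}{4993065}$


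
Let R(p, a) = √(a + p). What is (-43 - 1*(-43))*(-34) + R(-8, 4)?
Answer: 2*I ≈ 2.0*I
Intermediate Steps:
(-43 - 1*(-43))*(-34) + R(-8, 4) = (-43 - 1*(-43))*(-34) + √(4 - 8) = (-43 + 43)*(-34) + √(-4) = 0*(-34) + 2*I = 0 + 2*I = 2*I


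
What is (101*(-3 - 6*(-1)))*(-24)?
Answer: -7272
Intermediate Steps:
(101*(-3 - 6*(-1)))*(-24) = (101*(-3 + 6))*(-24) = (101*3)*(-24) = 303*(-24) = -7272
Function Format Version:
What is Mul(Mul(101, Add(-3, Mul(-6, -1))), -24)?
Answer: -7272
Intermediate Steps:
Mul(Mul(101, Add(-3, Mul(-6, -1))), -24) = Mul(Mul(101, Add(-3, 6)), -24) = Mul(Mul(101, 3), -24) = Mul(303, -24) = -7272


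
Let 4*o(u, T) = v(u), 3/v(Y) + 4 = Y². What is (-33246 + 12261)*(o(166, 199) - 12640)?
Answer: 9744238673415/36736 ≈ 2.6525e+8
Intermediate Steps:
v(Y) = 3/(-4 + Y²)
o(u, T) = 3/(4*(-4 + u²)) (o(u, T) = (3/(-4 + u²))/4 = 3/(4*(-4 + u²)))
(-33246 + 12261)*(o(166, 199) - 12640) = (-33246 + 12261)*(3/(4*(-4 + 166²)) - 12640) = -20985*(3/(4*(-4 + 27556)) - 12640) = -20985*((¾)/27552 - 12640) = -20985*((¾)*(1/27552) - 12640) = -20985*(1/36736 - 12640) = -20985*(-464343039/36736) = 9744238673415/36736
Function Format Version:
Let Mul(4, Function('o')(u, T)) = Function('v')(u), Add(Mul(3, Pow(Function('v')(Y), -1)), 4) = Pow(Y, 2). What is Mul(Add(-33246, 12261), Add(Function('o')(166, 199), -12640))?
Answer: Rational(9744238673415, 36736) ≈ 2.6525e+8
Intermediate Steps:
Function('v')(Y) = Mul(3, Pow(Add(-4, Pow(Y, 2)), -1))
Function('o')(u, T) = Mul(Rational(3, 4), Pow(Add(-4, Pow(u, 2)), -1)) (Function('o')(u, T) = Mul(Rational(1, 4), Mul(3, Pow(Add(-4, Pow(u, 2)), -1))) = Mul(Rational(3, 4), Pow(Add(-4, Pow(u, 2)), -1)))
Mul(Add(-33246, 12261), Add(Function('o')(166, 199), -12640)) = Mul(Add(-33246, 12261), Add(Mul(Rational(3, 4), Pow(Add(-4, Pow(166, 2)), -1)), -12640)) = Mul(-20985, Add(Mul(Rational(3, 4), Pow(Add(-4, 27556), -1)), -12640)) = Mul(-20985, Add(Mul(Rational(3, 4), Pow(27552, -1)), -12640)) = Mul(-20985, Add(Mul(Rational(3, 4), Rational(1, 27552)), -12640)) = Mul(-20985, Add(Rational(1, 36736), -12640)) = Mul(-20985, Rational(-464343039, 36736)) = Rational(9744238673415, 36736)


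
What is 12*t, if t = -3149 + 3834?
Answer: 8220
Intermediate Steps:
t = 685
12*t = 12*685 = 8220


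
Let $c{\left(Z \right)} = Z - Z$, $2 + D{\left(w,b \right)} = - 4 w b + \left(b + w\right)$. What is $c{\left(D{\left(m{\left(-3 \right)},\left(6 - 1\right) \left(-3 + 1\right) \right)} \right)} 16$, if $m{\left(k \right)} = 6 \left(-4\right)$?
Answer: $0$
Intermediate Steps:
$m{\left(k \right)} = -24$
$D{\left(w,b \right)} = -2 + b + w - 4 b w$ ($D{\left(w,b \right)} = -2 + \left(- 4 w b + \left(b + w\right)\right) = -2 - \left(- b - w + 4 b w\right) = -2 + \left(b + w - 4 b w\right) = -2 + b + w - 4 b w$)
$c{\left(Z \right)} = 0$
$c{\left(D{\left(m{\left(-3 \right)},\left(6 - 1\right) \left(-3 + 1\right) \right)} \right)} 16 = 0 \cdot 16 = 0$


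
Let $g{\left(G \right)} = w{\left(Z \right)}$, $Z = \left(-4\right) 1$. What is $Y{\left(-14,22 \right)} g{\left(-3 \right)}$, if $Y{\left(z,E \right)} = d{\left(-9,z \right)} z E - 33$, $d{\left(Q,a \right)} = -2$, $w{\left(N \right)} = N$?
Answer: $-2332$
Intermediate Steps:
$Z = -4$
$g{\left(G \right)} = -4$
$Y{\left(z,E \right)} = -33 - 2 E z$ ($Y{\left(z,E \right)} = - 2 z E - 33 = - 2 E z - 33 = -33 - 2 E z$)
$Y{\left(-14,22 \right)} g{\left(-3 \right)} = \left(-33 - 44 \left(-14\right)\right) \left(-4\right) = \left(-33 + 616\right) \left(-4\right) = 583 \left(-4\right) = -2332$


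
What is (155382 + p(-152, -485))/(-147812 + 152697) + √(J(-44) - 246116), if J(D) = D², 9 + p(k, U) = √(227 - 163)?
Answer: 155381/4885 + 2*I*√61045 ≈ 31.808 + 494.15*I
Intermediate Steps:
p(k, U) = -1 (p(k, U) = -9 + √(227 - 163) = -9 + √64 = -9 + 8 = -1)
(155382 + p(-152, -485))/(-147812 + 152697) + √(J(-44) - 246116) = (155382 - 1)/(-147812 + 152697) + √((-44)² - 246116) = 155381/4885 + √(1936 - 246116) = 155381*(1/4885) + √(-244180) = 155381/4885 + 2*I*√61045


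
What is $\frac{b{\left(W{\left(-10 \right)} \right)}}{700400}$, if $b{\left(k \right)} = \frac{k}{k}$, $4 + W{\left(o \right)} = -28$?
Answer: $\frac{1}{700400} \approx 1.4278 \cdot 10^{-6}$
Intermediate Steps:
$W{\left(o \right)} = -32$ ($W{\left(o \right)} = -4 - 28 = -32$)
$b{\left(k \right)} = 1$
$\frac{b{\left(W{\left(-10 \right)} \right)}}{700400} = 1 \cdot \frac{1}{700400} = \frac{1}{700400}$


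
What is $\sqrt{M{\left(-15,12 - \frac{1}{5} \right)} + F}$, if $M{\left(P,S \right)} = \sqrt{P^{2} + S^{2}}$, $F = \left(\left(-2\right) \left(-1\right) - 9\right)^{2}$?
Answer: $\frac{\sqrt{1225 + 5 \sqrt{9106}}}{5} \approx 8.2514$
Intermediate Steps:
$F = 49$ ($F = \left(2 - 9\right)^{2} = \left(-7\right)^{2} = 49$)
$\sqrt{M{\left(-15,12 - \frac{1}{5} \right)} + F} = \sqrt{\sqrt{\left(-15\right)^{2} + \left(12 - \frac{1}{5}\right)^{2}} + 49} = \sqrt{\sqrt{225 + \left(12 - \frac{1}{5}\right)^{2}} + 49} = \sqrt{\sqrt{225 + \left(\frac{59}{5}\right)^{2}} + 49} = \sqrt{\sqrt{225 + \frac{3481}{25}} + 49} = \sqrt{\sqrt{\frac{9106}{25}} + 49} = \sqrt{\frac{\sqrt{9106}}{5} + 49} = \sqrt{49 + \frac{\sqrt{9106}}{5}}$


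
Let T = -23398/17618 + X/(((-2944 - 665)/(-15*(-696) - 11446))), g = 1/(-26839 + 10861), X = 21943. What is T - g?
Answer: 1035445995397933/169322493006 ≈ 6115.2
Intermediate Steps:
g = -1/15978 (g = 1/(-15978) = -1/15978 ≈ -6.2586e-5)
T = 194413440631/31791681 (T = -23398/17618 + 21943/(((-2944 - 665)/(-15*(-696) - 11446))) = -23398*1/17618 + 21943/((-3609/(10440 - 11446))) = -11699/8809 + 21943/((-3609/(-1006))) = -11699/8809 + 21943/((-3609*(-1/1006))) = -11699/8809 + 21943/(3609/1006) = -11699/8809 + 21943*(1006/3609) = -11699/8809 + 22074658/3609 = 194413440631/31791681 ≈ 6115.2)
T - g = 194413440631/31791681 - 1*(-1/15978) = 194413440631/31791681 + 1/15978 = 1035445995397933/169322493006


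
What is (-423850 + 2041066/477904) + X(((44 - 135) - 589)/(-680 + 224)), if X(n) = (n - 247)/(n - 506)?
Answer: -2912470666774631/6871542664 ≈ -4.2385e+5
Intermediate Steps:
X(n) = (-247 + n)/(-506 + n)
(-423850 + 2041066/477904) + X(((44 - 135) - 589)/(-680 + 224)) = (-423850 + 2041066/477904) + (-247 + ((44 - 135) - 589)/(-680 + 224))/(-506 + ((44 - 135) - 589)/(-680 + 224)) = (-423850 + 2041066*(1/477904)) + (-247 + (-91 - 589)/(-456))/(-506 + (-91 - 589)/(-456)) = (-423850 + 1020533/238952) + (-247 - 680*(-1/456))/(-506 - 680*(-1/456)) = -101278784667/238952 + (-247 + 85/57)/(-506 + 85/57) = -101278784667/238952 - 13994/57/(-28757/57) = -101278784667/238952 - 57/28757*(-13994/57) = -101278784667/238952 + 13994/28757 = -2912470666774631/6871542664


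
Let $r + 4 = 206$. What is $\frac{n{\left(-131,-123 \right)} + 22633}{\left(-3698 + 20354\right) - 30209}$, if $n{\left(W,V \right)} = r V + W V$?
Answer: $- \frac{13900}{13553} \approx -1.0256$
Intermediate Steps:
$r = 202$ ($r = -4 + 206 = 202$)
$n{\left(W,V \right)} = 202 V + V W$ ($n{\left(W,V \right)} = 202 V + W V = 202 V + V W$)
$\frac{n{\left(-131,-123 \right)} + 22633}{\left(-3698 + 20354\right) - 30209} = \frac{- 123 \left(202 - 131\right) + 22633}{\left(-3698 + 20354\right) - 30209} = \frac{\left(-123\right) 71 + 22633}{16656 - 30209} = \frac{-8733 + 22633}{-13553} = 13900 \left(- \frac{1}{13553}\right) = - \frac{13900}{13553}$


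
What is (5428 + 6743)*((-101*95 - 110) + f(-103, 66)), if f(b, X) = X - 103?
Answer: -118569882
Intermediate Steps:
f(b, X) = -103 + X
(5428 + 6743)*((-101*95 - 110) + f(-103, 66)) = (5428 + 6743)*((-101*95 - 110) + (-103 + 66)) = 12171*((-9595 - 110) - 37) = 12171*(-9705 - 37) = 12171*(-9742) = -118569882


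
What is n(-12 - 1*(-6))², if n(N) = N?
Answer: 36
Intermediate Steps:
n(-12 - 1*(-6))² = (-12 - 1*(-6))² = (-12 + 6)² = (-6)² = 36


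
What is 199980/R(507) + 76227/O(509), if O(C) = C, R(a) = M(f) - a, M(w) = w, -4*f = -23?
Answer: -50864829/204109 ≈ -249.20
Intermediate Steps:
f = 23/4 (f = -1/4*(-23) = 23/4 ≈ 5.7500)
R(a) = 23/4 - a
199980/R(507) + 76227/O(509) = 199980/(23/4 - 1*507) + 76227/509 = 199980/(23/4 - 507) + 76227*(1/509) = 199980/(-2005/4) + 76227/509 = 199980*(-4/2005) + 76227/509 = -159984/401 + 76227/509 = -50864829/204109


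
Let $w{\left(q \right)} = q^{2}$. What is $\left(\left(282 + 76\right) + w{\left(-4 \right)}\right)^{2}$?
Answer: $139876$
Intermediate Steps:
$\left(\left(282 + 76\right) + w{\left(-4 \right)}\right)^{2} = \left(\left(282 + 76\right) + \left(-4\right)^{2}\right)^{2} = \left(358 + 16\right)^{2} = 374^{2} = 139876$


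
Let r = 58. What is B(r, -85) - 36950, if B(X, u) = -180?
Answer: -37130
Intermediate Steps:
B(r, -85) - 36950 = -180 - 36950 = -37130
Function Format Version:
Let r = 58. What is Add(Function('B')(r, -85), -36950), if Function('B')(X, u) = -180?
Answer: -37130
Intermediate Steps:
Add(Function('B')(r, -85), -36950) = Add(-180, -36950) = -37130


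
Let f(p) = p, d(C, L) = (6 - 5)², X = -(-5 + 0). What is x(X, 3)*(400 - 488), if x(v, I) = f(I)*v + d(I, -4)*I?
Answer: -1584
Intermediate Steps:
X = 5 (X = -1*(-5) = 5)
d(C, L) = 1 (d(C, L) = 1² = 1)
x(v, I) = I + I*v (x(v, I) = I*v + 1*I = I*v + I = I + I*v)
x(X, 3)*(400 - 488) = (3*(1 + 5))*(400 - 488) = (3*6)*(-88) = 18*(-88) = -1584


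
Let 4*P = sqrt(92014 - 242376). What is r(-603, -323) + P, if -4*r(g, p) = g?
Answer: 603/4 + I*sqrt(150362)/4 ≈ 150.75 + 96.941*I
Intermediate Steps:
r(g, p) = -g/4
P = I*sqrt(150362)/4 (P = sqrt(92014 - 242376)/4 = sqrt(-150362)/4 = (I*sqrt(150362))/4 = I*sqrt(150362)/4 ≈ 96.941*I)
r(-603, -323) + P = -1/4*(-603) + I*sqrt(150362)/4 = 603/4 + I*sqrt(150362)/4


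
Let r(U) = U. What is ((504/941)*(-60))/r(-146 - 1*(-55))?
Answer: 4320/12233 ≈ 0.35314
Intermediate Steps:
((504/941)*(-60))/r(-146 - 1*(-55)) = ((504/941)*(-60))/(-146 - 1*(-55)) = ((504*(1/941))*(-60))/(-146 + 55) = ((504/941)*(-60))/(-91) = -30240/941*(-1/91) = 4320/12233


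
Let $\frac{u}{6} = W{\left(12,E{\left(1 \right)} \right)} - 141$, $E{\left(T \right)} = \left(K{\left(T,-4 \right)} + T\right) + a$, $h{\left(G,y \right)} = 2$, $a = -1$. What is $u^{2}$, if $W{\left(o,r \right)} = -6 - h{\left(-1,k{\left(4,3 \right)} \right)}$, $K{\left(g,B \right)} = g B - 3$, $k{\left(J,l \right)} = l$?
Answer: $799236$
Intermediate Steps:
$K{\left(g,B \right)} = -3 + B g$ ($K{\left(g,B \right)} = B g - 3 = -3 + B g$)
$E{\left(T \right)} = -4 - 3 T$ ($E{\left(T \right)} = \left(\left(-3 - 4 T\right) + T\right) - 1 = \left(-3 - 3 T\right) - 1 = -4 - 3 T$)
$W{\left(o,r \right)} = -8$ ($W{\left(o,r \right)} = -6 - 2 = -8$)
$u = -894$ ($u = 6 \left(-8 - 141\right) = 6 \left(-149\right) = -894$)
$u^{2} = \left(-894\right)^{2} = 799236$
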